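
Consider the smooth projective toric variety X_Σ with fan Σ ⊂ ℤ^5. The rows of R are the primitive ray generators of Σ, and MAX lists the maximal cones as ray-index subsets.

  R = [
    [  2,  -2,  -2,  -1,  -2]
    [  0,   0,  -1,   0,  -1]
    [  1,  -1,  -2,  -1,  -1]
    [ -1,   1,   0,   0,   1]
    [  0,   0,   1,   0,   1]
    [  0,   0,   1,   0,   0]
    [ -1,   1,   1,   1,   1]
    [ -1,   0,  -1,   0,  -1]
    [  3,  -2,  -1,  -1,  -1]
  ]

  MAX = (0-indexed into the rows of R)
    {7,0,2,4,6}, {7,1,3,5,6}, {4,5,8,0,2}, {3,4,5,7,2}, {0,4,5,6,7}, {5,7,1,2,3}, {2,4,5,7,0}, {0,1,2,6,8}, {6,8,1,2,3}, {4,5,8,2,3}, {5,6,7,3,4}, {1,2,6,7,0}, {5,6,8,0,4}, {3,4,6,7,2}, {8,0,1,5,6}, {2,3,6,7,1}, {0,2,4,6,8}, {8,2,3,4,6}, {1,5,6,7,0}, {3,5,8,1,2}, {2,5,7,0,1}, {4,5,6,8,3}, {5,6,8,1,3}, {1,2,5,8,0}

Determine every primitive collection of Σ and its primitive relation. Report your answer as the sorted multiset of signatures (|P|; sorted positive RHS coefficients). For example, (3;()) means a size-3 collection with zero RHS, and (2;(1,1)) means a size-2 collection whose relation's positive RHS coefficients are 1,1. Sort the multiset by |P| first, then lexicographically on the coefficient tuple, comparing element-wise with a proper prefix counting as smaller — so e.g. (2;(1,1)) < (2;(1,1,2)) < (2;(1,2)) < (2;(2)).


Δ(Σ) — 9 vertices, 4 min non-faces:

  P={1,4}:  v_{1} + v_{4} = 0 ; sig = (2;())
  P={0,3}:  v_{0} + v_{3} = v_{2} ; sig = (2;(1))
  P={7,8}:  v_{7} + v_{8} = v_{0} ; sig = (2;(1))
  P={2,5,6}:  v_{2} + v_{5} + v_{6} = 0 ; sig = (3;())

so the primitive-relation signature multiset is
{ (2;()),  (2;(1)) ×2,  (3;()) }


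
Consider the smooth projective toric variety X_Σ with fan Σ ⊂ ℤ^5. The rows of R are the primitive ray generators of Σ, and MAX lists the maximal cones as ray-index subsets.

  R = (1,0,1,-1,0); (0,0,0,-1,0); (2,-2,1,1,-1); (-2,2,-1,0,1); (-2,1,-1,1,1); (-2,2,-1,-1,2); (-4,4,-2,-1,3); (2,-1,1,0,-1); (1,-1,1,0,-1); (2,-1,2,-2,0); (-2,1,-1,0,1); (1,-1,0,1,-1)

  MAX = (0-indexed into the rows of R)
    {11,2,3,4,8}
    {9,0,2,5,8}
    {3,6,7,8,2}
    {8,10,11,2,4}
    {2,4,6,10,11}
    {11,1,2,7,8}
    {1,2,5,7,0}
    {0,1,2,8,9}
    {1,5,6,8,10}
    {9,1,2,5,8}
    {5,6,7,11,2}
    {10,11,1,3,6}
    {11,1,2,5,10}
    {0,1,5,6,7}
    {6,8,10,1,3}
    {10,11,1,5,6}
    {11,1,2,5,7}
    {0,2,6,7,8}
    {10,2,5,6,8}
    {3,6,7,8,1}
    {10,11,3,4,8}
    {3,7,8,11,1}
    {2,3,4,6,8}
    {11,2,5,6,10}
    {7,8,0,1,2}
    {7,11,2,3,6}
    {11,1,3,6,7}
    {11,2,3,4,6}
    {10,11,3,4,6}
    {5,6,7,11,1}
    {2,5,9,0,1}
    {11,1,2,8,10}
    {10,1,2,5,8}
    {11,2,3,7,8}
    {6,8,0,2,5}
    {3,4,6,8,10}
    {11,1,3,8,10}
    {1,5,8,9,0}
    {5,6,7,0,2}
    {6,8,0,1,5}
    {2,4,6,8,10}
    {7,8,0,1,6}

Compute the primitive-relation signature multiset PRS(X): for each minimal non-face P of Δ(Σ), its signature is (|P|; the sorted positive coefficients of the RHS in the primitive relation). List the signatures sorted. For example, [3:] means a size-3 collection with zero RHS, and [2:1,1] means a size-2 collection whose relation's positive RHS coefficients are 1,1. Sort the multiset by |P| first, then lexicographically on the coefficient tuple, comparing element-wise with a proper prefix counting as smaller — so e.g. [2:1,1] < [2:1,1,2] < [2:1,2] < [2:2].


22 collections generate NE(X_Σ); each relation:

  {7,10}:  v_{7} + v_{10} = 0 ; sig = [2:]
  {0,11}:  v_{0} + v_{11} = v_{7} ; sig = [2:1]
  {1,4}:  v_{1} + v_{4} = v_{10} ; sig = [2:1]
  {3,5}:  v_{3} + v_{5} = v_{6} ; sig = [2:1]
  {0,10}:  v_{0} + v_{10} = v_{5} + v_{8} ; sig = [2:1,1]
  {4,7}:  v_{4} + v_{7} = v_{2} + v_{3} ; sig = [2:1,1]
  {0,3}:  v_{0} + v_{3} = v_{6} + v_{7} + v_{8} ; sig = [2:1,1,1]
  {0,4}:  v_{0} + v_{4} = v_{2} + v_{6} + v_{8} ; sig = [2:1,1,1]
  {3,9}:  v_{3} + v_{9} = v_{0} + v_{5} + v_{8} ; sig = [2:1,1,1]
  {4,5}:  v_{4} + v_{5} = v_{2} + v_{6} + v_{10} ; sig = [2:1,1,1]
  {9,11}:  v_{9} + v_{11} = v_{0} + v_{1} + v_{2} ; sig = [2:1,1,1]
  {6,9}:  v_{6} + v_{9} = v_{0} + 2·v_{5} + v_{8} ; sig = [2:1,1,2]
  {7,9}:  v_{7} + v_{9} = 2·v_{0} + v_{1} + v_{2} ; sig = [2:1,1,2]
  {9,10}:  v_{9} + v_{10} = v_{1} + v_{2} + 2·v_{5} + 2·v_{8} ; sig = [2:1,1,2,2]
  {4,9}:  v_{4} + v_{9} = v_{2} + 2·v_{5} + 2·v_{8} ; sig = [2:1,2,2]
  {1,2,3}:  v_{1} + v_{2} + v_{3} = 0 ; sig = [3:]
  {5,8,11}:  v_{5} + v_{8} + v_{11} = 0 ; sig = [3:]
  {1,2,6}:  v_{1} + v_{2} + v_{6} = v_{5} ; sig = [3:1]
  {2,3,10}:  v_{2} + v_{3} + v_{10} = v_{4} ; sig = [3:1]
  {5,7,8}:  v_{5} + v_{7} + v_{8} = v_{0} ; sig = [3:1]
  {6,8,11}:  v_{6} + v_{8} + v_{11} = v_{3} ; sig = [3:1]
  {0,1,2,5,8}:  v_{0} + v_{1} + v_{2} + v_{5} + v_{8} = v_{9} ; sig = [5:1]

Hence PRS(X_Σ) =
{ [2:],  [2:1] ×3,  [2:1,1] ×2,  [2:1,1,1] ×5,  [2:1,1,2] ×2,  [2:1,1,2,2],  [2:1,2,2],  [3:] ×2,  [3:1] ×4,  [5:1] }


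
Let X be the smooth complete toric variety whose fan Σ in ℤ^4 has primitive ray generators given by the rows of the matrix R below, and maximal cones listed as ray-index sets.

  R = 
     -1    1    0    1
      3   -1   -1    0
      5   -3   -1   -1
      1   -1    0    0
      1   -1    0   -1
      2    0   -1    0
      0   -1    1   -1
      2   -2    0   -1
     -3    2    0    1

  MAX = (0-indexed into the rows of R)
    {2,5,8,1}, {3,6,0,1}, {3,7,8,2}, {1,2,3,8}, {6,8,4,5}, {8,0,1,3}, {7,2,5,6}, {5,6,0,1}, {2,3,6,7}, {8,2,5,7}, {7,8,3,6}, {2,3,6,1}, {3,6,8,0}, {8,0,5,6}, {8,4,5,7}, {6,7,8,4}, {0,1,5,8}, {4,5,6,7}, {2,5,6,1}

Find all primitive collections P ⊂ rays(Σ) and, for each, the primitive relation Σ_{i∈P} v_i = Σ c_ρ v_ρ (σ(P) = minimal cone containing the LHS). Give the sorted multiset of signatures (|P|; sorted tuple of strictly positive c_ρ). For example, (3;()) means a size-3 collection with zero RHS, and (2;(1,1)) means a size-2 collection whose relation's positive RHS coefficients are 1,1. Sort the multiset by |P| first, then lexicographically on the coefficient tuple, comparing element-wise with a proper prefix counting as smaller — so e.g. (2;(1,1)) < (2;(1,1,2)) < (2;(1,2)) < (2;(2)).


|primitive collections| = 11. Relations:

  P={0,4}:  v_{0} + v_{4} = 0  so sig = (2;())
  P={0,7}:  v_{0} + v_{7} = v_{3}  so sig = (2;(1))
  P={1,7}:  v_{1} + v_{7} = v_{2}  so sig = (2;(1))
  P={3,4}:  v_{3} + v_{4} = v_{7}  so sig = (2;(1))
  P={3,5}:  v_{3} + v_{5} = v_{1}  so sig = (2;(1))
  P={0,2}:  v_{0} + v_{2} = v_{1} + v_{3}  so sig = (2;(1,1))
  P={1,4}:  v_{1} + v_{4} = v_{5} + v_{7}  so sig = (2;(1,1))
  P={2,4}:  v_{2} + v_{4} = v_{5} + 2·v_{7}  so sig = (2;(1,2))
  P={1,6,8}:  v_{1} + v_{6} + v_{8} = 0  so sig = (3;())
  P={2,6,8}:  v_{2} + v_{6} + v_{8} = v_{7}  so sig = (3;(1))
  P={5,6,7,8}:  v_{5} + v_{6} + v_{7} + v_{8} = v_{4}  so sig = (4;(1))

Sorted signature multiset PRS(X):
    (2;())
    (2;(1))
    (2;(1))
    (2;(1))
    (2;(1))
    (2;(1,1))
    (2;(1,1))
    (2;(1,2))
    (3;())
    (3;(1))
    (4;(1))


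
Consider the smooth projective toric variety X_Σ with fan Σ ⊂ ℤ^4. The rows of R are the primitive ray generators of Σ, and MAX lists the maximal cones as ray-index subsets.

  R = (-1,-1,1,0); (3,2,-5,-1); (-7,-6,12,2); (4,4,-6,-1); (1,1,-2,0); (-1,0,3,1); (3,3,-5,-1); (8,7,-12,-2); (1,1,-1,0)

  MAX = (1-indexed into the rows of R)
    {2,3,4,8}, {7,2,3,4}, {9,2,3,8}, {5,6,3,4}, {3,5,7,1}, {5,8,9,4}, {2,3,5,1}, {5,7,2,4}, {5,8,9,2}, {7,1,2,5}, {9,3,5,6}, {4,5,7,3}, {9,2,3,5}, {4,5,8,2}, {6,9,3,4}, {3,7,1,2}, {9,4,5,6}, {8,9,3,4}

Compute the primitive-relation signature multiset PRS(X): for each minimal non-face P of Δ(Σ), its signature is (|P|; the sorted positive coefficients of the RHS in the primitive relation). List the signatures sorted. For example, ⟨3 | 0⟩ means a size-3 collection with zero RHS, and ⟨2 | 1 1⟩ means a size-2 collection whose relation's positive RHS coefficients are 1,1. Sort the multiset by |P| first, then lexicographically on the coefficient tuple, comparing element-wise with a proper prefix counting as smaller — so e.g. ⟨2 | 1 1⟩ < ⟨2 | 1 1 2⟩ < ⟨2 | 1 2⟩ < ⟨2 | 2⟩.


Primitive collections (14):

  • {1,9}:  v_{1} + v_{9} = 0  so sig = ⟨2 | 0⟩
  • {1,4}:  v_{1} + v_{4} = v_{7}  so sig = ⟨2 | 1⟩
  • {7,9}:  v_{7} + v_{9} = v_{4}  so sig = ⟨2 | 1⟩
  • {1,8}:  v_{1} + v_{8} = v_{2} + v_{4}  so sig = ⟨2 | 1 1⟩
  • {1,6}:  v_{1} + v_{6} = v_{3} + v_{4} + v_{5}  so sig = ⟨2 | 1 1 1⟩
  • {6,7}:  v_{6} + v_{7} = v_{3} + 2·v_{4} + v_{5}  so sig = ⟨2 | 1 1 2⟩
  • {7,8}:  v_{7} + v_{8} = v_{2} + 2·v_{4}  so sig = ⟨2 | 1 2⟩
  • {6,8}:  v_{6} + v_{8} = v_{4} + 3·v_{9}  so sig = ⟨2 | 1 3⟩
  • {2,6}:  v_{2} + v_{6} = 2·v_{9}  so sig = ⟨2 | 2⟩
  • {2,4,9}:  v_{2} + v_{4} + v_{9} = v_{8}  so sig = ⟨3 | 1⟩
  • {3,5,8}:  v_{3} + v_{5} + v_{8} = 2·v_{9}  so sig = ⟨3 | 2⟩
  • {2,3,5,7}:  v_{2} + v_{3} + v_{5} + v_{7} = 0  so sig = ⟨4 | 0⟩
  • {2,3,4,5}:  v_{2} + v_{3} + v_{4} + v_{5} = v_{9}  so sig = ⟨4 | 1⟩
  • {3,4,5,9}:  v_{3} + v_{4} + v_{5} + v_{9} = v_{6}  so sig = ⟨4 | 1⟩

so the primitive-relation signature multiset is
    ⟨2 | 0⟩
    ⟨2 | 1⟩
    ⟨2 | 1⟩
    ⟨2 | 1 1⟩
    ⟨2 | 1 1 1⟩
    ⟨2 | 1 1 2⟩
    ⟨2 | 1 2⟩
    ⟨2 | 1 3⟩
    ⟨2 | 2⟩
    ⟨3 | 1⟩
    ⟨3 | 2⟩
    ⟨4 | 0⟩
    ⟨4 | 1⟩
    ⟨4 | 1⟩


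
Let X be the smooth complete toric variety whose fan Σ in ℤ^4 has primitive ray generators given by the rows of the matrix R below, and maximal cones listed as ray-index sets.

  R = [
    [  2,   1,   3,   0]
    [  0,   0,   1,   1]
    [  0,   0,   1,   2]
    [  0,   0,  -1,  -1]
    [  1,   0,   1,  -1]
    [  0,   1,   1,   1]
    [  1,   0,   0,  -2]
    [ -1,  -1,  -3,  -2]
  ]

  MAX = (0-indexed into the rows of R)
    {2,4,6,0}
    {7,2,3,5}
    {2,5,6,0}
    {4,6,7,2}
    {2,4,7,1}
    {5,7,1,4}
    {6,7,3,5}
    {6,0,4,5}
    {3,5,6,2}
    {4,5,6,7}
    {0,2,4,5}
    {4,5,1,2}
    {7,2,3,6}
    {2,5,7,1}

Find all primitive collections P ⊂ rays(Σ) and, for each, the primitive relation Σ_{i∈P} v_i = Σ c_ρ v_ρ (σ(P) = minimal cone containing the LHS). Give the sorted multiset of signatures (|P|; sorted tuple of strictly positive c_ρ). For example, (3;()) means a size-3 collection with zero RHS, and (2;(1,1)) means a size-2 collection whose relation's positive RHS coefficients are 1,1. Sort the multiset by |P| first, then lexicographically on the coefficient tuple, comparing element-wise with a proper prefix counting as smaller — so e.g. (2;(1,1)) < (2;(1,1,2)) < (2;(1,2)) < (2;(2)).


Minimal non-faces — 9 found among 8 rays, 14 max cones:

  P={1,3}:  v_{1} + v_{3} = 0 ; sig = (2;())
  P={0,7}:  v_{0} + v_{7} = v_{6} ; sig = (2;(1))
  P={1,6}:  v_{1} + v_{6} = v_{4} ; sig = (2;(1))
  P={3,4}:  v_{3} + v_{4} = v_{6} ; sig = (2;(1))
  P={0,1}:  v_{0} + v_{1} = v_{2} + 2·v_{4} + v_{5} ; sig = (2;(1,1,2))
  P={0,3}:  v_{0} + v_{3} = v_{2} + v_{5} + 2·v_{6} ; sig = (2;(1,1,2))
  P={2,4,5,7}:  v_{2} + v_{4} + v_{5} + v_{7} = 0 ; sig = (4;())
  P={2,4,5,6}:  v_{2} + v_{4} + v_{5} + v_{6} = v_{0} ; sig = (4;(1))
  P={2,5,6,7}:  v_{2} + v_{5} + v_{6} + v_{7} = v_{3} ; sig = (4;(1))

Signatures (|P|; sorted positive RHS coefficients), sorted:
    (2;())
    (2;(1))
    (2;(1))
    (2;(1))
    (2;(1,1,2))
    (2;(1,1,2))
    (4;())
    (4;(1))
    (4;(1))


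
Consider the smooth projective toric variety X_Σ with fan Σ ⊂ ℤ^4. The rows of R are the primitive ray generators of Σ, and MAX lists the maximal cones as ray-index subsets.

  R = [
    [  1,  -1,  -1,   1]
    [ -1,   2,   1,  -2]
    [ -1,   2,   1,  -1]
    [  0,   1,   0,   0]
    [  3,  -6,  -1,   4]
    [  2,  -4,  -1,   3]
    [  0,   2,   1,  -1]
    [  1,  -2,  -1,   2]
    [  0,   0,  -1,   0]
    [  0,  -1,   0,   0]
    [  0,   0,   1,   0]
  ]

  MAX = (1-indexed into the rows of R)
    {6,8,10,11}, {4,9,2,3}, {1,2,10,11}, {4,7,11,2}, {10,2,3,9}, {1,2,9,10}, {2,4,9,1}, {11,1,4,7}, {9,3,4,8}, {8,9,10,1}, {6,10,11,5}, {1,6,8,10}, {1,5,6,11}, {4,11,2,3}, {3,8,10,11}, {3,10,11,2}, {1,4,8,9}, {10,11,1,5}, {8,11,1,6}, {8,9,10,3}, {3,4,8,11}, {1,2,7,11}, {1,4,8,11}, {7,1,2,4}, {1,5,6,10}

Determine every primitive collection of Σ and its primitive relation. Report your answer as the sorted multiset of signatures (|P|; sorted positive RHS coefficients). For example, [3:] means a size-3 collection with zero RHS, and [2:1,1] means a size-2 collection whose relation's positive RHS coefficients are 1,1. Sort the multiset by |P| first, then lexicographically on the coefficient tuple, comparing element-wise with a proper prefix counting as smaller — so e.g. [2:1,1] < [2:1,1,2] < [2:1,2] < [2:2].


Σ has 22 primitive collections:

  • {2,8}:  v_{2} + v_{8} = 0  so sig = [2:]
  • {4,10}:  v_{4} + v_{10} = 0  so sig = [2:]
  • {9,11}:  v_{9} + v_{11} = 0  so sig = [2:]
  • {1,3}:  v_{1} + v_{3} = v_{4}  so sig = [2:1]
  • {3,5}:  v_{3} + v_{5} = v_{6} + v_{11}  so sig = [2:1,1]
  • {3,6}:  v_{3} + v_{6} = v_{8} + v_{11}  so sig = [2:1,1]
  • {2,6}:  v_{2} + v_{6} = v_{1} + v_{10} + v_{11}  so sig = [2:1,1,1]
  • {4,5}:  v_{4} + v_{5} = v_{1} + v_{6} + v_{11}  so sig = [2:1,1,1]
  • {4,6}:  v_{4} + v_{6} = v_{1} + v_{8} + v_{11}  so sig = [2:1,1,1]
  • {5,9}:  v_{5} + v_{9} = v_{1} + v_{6} + v_{10}  so sig = [2:1,1,1]
  • {6,9}:  v_{6} + v_{9} = v_{1} + v_{8} + v_{10}  so sig = [2:1,1,1]
  • {7,8}:  v_{7} + v_{8} = v_{1} + v_{4} + v_{11}  so sig = [2:1,1,1]
  • {7,9}:  v_{7} + v_{9} = v_{1} + v_{2} + v_{4}  so sig = [2:1,1,1]
  • {7,10}:  v_{7} + v_{10} = v_{1} + v_{2} + v_{11}  so sig = [2:1,1,1]
  • {3,7}:  v_{3} + v_{7} = v_{2} + 2·v_{4} + v_{11}  so sig = [2:1,1,2]
  • {5,7}:  v_{5} + v_{7} = 3·v_{1} + v_{10} + 3·v_{11}  so sig = [2:1,3,3]
  • {5,8}:  v_{5} + v_{8} = 2·v_{6}  so sig = [2:2]
  • {6,7}:  v_{6} + v_{7} = 2·v_{1} + 2·v_{11}  so sig = [2:2,2]
  • {2,5}:  v_{2} + v_{5} = 2·v_{1} + 2·v_{10} + 2·v_{11}  so sig = [2:2,2,2]
  • {1,2,4,11}:  v_{1} + v_{2} + v_{4} + v_{11} = v_{7}  so sig = [4:1]
  • {1,6,10,11}:  v_{1} + v_{6} + v_{10} + v_{11} = v_{5}  so sig = [4:1]
  • {1,8,10,11}:  v_{1} + v_{8} + v_{10} + v_{11} = v_{6}  so sig = [4:1]

so the primitive-relation signature multiset is
{ [2:] ×3,  [2:1],  [2:1,1] ×2,  [2:1,1,1] ×8,  [2:1,1,2],  [2:1,3,3],  [2:2],  [2:2,2],  [2:2,2,2],  [4:1] ×3 }


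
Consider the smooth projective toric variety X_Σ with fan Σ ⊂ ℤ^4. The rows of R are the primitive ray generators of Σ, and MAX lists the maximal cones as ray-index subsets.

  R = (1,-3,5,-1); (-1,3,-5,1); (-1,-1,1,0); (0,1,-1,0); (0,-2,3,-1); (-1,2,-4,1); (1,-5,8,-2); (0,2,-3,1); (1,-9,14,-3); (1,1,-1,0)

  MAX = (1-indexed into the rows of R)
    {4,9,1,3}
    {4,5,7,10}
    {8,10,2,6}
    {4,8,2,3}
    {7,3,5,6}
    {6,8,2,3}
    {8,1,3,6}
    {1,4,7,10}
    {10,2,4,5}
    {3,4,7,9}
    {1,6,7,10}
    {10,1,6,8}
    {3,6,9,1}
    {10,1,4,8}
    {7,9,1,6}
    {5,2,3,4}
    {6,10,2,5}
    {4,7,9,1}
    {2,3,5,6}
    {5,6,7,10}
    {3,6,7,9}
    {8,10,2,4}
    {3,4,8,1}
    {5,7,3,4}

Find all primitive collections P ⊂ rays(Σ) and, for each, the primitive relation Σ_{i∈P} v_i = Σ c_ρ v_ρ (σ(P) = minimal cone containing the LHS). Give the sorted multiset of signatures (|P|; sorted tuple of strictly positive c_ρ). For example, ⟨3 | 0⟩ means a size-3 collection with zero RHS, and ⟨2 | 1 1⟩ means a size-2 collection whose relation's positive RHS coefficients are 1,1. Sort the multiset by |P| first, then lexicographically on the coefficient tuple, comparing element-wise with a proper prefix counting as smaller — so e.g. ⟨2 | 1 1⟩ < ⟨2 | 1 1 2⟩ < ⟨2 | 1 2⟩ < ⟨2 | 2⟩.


Primitive collections (12):

  {1,2}:  v_{1} + v_{2} = 0  →  sig = ⟨2 | 0⟩
  {3,10}:  v_{3} + v_{10} = 0  →  sig = ⟨2 | 0⟩
  {5,8}:  v_{5} + v_{8} = 0  →  sig = ⟨2 | 0⟩
  {1,5}:  v_{1} + v_{5} = v_{7}  →  sig = ⟨2 | 1⟩
  {2,7}:  v_{2} + v_{7} = v_{5}  →  sig = ⟨2 | 1⟩
  {4,6}:  v_{4} + v_{6} = v_{2}  →  sig = ⟨2 | 1⟩
  {7,8}:  v_{7} + v_{8} = v_{1}  →  sig = ⟨2 | 1⟩
  {2,9}:  v_{2} + v_{9} = v_{3} + v_{7}  →  sig = ⟨2 | 1 1⟩
  {9,10}:  v_{9} + v_{10} = v_{1} + v_{7}  →  sig = ⟨2 | 1 1⟩
  {5,9}:  v_{5} + v_{9} = v_{3} + 2·v_{7}  →  sig = ⟨2 | 1 2⟩
  {8,9}:  v_{8} + v_{9} = 2·v_{1} + v_{3}  →  sig = ⟨2 | 1 2⟩
  {1,3,7}:  v_{1} + v_{3} + v_{7} = v_{9}  →  sig = ⟨3 | 1⟩

Signatures (|P|; sorted positive RHS coefficients), sorted:
[⟨2 | 0⟩, ⟨2 | 0⟩, ⟨2 | 0⟩, ⟨2 | 1⟩, ⟨2 | 1⟩, ⟨2 | 1⟩, ⟨2 | 1⟩, ⟨2 | 1 1⟩, ⟨2 | 1 1⟩, ⟨2 | 1 2⟩, ⟨2 | 1 2⟩, ⟨3 | 1⟩]


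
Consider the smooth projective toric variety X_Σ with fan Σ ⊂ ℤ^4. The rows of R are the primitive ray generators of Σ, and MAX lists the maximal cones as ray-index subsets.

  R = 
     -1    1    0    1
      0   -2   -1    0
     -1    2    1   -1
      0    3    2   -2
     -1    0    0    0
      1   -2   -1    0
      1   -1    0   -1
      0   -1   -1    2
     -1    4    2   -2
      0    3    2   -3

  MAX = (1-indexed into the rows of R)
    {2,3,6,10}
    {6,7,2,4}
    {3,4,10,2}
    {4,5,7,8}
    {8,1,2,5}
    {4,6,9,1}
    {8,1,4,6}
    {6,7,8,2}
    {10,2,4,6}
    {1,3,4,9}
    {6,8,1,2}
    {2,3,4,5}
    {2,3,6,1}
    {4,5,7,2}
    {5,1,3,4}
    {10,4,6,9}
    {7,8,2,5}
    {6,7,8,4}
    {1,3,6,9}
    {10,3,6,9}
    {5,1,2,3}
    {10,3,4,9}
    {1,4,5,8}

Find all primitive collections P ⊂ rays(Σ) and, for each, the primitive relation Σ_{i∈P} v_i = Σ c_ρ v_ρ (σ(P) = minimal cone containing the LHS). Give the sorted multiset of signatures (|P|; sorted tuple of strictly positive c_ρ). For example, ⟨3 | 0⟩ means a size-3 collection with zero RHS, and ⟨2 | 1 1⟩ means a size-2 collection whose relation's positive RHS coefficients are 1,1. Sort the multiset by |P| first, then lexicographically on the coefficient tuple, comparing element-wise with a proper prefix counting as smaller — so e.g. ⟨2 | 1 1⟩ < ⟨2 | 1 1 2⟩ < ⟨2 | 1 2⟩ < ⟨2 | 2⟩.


The 15 primitive collections of Σ (r=10, n=4):

  P = {1,7}:  v_{1} + v_{7} = 0  ⇒ sig = ⟨2 | 0⟩
  P = {1,10}:  v_{1} + v_{10} = v_{9}  ⇒ sig = ⟨2 | 1⟩
  P = {3,8}:  v_{3} + v_{8} = v_{1}  ⇒ sig = ⟨2 | 1⟩
  P = {5,6}:  v_{5} + v_{6} = v_{2}  ⇒ sig = ⟨2 | 1⟩
  P = {7,9}:  v_{7} + v_{9} = v_{10}  ⇒ sig = ⟨2 | 1⟩
  P = {3,7}:  v_{3} + v_{7} = v_{2} + v_{4}  ⇒ sig = ⟨2 | 1 1⟩
  P = {5,10}:  v_{5} + v_{10} = v_{2} + v_{3} + v_{4}  ⇒ sig = ⟨2 | 1 1 1⟩
  P = {8,10}:  v_{8} + v_{10} = v_{1} + v_{4} + v_{6}  ⇒ sig = ⟨2 | 1 1 1⟩
  P = {7,10}:  v_{7} + v_{10} = v_{2} + 2·v_{4} + v_{6}  ⇒ sig = ⟨2 | 1 1 2⟩
  P = {8,9}:  v_{8} + v_{9} = 2·v_{1} + v_{4} + v_{6}  ⇒ sig = ⟨2 | 1 1 2⟩
  P = {2,9}:  v_{2} + v_{9} = 2·v_{3} + v_{6}  ⇒ sig = ⟨2 | 1 2⟩
  P = {5,9}:  v_{5} + v_{9} = 2·v_{3}  ⇒ sig = ⟨2 | 2⟩
  P = {2,4,8}:  v_{2} + v_{4} + v_{8} = 0  ⇒ sig = ⟨3 | 0⟩
  P = {1,2,4}:  v_{1} + v_{2} + v_{4} = v_{3}  ⇒ sig = ⟨3 | 1⟩
  P = {3,4,6}:  v_{3} + v_{4} + v_{6} = v_{10}  ⇒ sig = ⟨3 | 1⟩

Hence PRS(X_Σ) =
[⟨2 | 0⟩, ⟨2 | 1⟩, ⟨2 | 1⟩, ⟨2 | 1⟩, ⟨2 | 1⟩, ⟨2 | 1 1⟩, ⟨2 | 1 1 1⟩, ⟨2 | 1 1 1⟩, ⟨2 | 1 1 2⟩, ⟨2 | 1 1 2⟩, ⟨2 | 1 2⟩, ⟨2 | 2⟩, ⟨3 | 0⟩, ⟨3 | 1⟩, ⟨3 | 1⟩]


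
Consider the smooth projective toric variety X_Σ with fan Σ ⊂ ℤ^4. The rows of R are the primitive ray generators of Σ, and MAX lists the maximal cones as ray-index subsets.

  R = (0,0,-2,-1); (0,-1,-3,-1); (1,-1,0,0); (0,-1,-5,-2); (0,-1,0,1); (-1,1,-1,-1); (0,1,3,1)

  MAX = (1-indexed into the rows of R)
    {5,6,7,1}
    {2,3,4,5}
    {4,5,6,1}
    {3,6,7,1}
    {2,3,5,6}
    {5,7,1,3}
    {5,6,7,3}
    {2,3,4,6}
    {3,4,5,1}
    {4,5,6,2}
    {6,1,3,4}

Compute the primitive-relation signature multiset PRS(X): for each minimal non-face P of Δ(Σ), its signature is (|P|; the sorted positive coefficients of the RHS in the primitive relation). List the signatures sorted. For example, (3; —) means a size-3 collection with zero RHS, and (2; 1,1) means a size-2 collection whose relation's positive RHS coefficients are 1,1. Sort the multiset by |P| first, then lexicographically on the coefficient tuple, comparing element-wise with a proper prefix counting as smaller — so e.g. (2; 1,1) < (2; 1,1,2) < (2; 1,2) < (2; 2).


5 collections generate NE(X_Σ); each relation:

  • {2,7}:  v_{2} + v_{7} = 0  ⇒ sig = (2; —)
  • {1,2}:  v_{1} + v_{2} = v_{4}  ⇒ sig = (2; 1)
  • {4,7}:  v_{4} + v_{7} = v_{1}  ⇒ sig = (2; 1)
  • {1,3,5,6}:  v_{1} + v_{3} + v_{5} + v_{6} = v_{2}  ⇒ sig = (4; 1)
  • {3,4,5,6}:  v_{3} + v_{4} + v_{5} + v_{6} = 2·v_{2}  ⇒ sig = (4; 2)

so the primitive-relation signature multiset is
    |P|=2: 3 collections, coeffs (), (1), (1)
    |P|=4: 2 collections, coeffs (1), (2)


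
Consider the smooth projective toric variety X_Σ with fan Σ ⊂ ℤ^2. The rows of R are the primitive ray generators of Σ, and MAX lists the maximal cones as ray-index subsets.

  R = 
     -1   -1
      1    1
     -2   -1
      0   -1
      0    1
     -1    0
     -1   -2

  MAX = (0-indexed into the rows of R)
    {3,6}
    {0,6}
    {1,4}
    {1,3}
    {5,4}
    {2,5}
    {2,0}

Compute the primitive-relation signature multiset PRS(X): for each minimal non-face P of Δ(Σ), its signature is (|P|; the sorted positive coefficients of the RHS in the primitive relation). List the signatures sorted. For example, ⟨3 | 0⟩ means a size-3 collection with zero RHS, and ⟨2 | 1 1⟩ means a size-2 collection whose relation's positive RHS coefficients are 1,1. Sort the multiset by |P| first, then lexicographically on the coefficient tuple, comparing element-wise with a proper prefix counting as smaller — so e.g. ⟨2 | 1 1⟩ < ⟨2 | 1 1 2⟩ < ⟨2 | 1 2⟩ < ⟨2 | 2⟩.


|primitive collections| = 14. Relations:

  {0,1}:  v_{0} + v_{1} = 0  ⟹  sig = ⟨2 | 0⟩
  {3,4}:  v_{3} + v_{4} = 0  ⟹  sig = ⟨2 | 0⟩
  {0,3}:  v_{0} + v_{3} = v_{6}  ⟹  sig = ⟨2 | 1⟩
  {0,4}:  v_{0} + v_{4} = v_{5}  ⟹  sig = ⟨2 | 1⟩
  {0,5}:  v_{0} + v_{5} = v_{2}  ⟹  sig = ⟨2 | 1⟩
  {1,2}:  v_{1} + v_{2} = v_{5}  ⟹  sig = ⟨2 | 1⟩
  {1,5}:  v_{1} + v_{5} = v_{4}  ⟹  sig = ⟨2 | 1⟩
  {1,6}:  v_{1} + v_{6} = v_{3}  ⟹  sig = ⟨2 | 1⟩
  {3,5}:  v_{3} + v_{5} = v_{0}  ⟹  sig = ⟨2 | 1⟩
  {4,6}:  v_{4} + v_{6} = v_{0}  ⟹  sig = ⟨2 | 1⟩
  {2,3}:  v_{2} + v_{3} = 2·v_{0}  ⟹  sig = ⟨2 | 2⟩
  {2,4}:  v_{2} + v_{4} = 2·v_{5}  ⟹  sig = ⟨2 | 2⟩
  {5,6}:  v_{5} + v_{6} = 2·v_{0}  ⟹  sig = ⟨2 | 2⟩
  {2,6}:  v_{2} + v_{6} = 3·v_{0}  ⟹  sig = ⟨2 | 3⟩

Signatures (|P|; sorted positive RHS coefficients), sorted:
{ ⟨2 | 0⟩ ×2,  ⟨2 | 1⟩ ×8,  ⟨2 | 2⟩ ×3,  ⟨2 | 3⟩ }


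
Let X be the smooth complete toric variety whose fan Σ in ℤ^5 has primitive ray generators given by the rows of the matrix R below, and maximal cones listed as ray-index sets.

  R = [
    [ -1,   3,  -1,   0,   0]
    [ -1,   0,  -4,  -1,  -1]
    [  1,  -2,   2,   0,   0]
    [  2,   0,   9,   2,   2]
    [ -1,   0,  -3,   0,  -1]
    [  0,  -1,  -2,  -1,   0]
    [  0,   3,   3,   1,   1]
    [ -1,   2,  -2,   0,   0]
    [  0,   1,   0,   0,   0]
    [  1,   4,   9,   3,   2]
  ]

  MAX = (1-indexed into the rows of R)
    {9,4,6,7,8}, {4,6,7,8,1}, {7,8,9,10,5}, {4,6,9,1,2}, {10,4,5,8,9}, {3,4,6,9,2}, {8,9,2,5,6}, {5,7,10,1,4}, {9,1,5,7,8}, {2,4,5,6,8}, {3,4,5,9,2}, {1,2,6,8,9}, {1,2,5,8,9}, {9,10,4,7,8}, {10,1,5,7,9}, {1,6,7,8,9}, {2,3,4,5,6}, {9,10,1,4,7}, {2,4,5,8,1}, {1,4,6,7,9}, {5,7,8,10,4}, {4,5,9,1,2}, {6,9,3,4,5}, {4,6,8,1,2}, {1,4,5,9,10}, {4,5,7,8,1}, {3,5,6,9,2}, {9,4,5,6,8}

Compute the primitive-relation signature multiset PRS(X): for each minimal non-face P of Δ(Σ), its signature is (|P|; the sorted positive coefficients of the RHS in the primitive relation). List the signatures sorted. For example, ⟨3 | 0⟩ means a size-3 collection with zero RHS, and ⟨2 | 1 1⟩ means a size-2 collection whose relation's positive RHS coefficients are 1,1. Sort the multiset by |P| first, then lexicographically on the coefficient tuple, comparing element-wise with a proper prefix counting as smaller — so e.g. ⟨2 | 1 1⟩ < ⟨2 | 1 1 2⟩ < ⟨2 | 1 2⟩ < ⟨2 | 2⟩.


The 14 primitive collections of Σ (r=10, n=5):

  P={3,8}:  v_{3} + v_{8} = 0 ; sig = ⟨2 | 0⟩
  P={2,7}:  v_{2} + v_{7} = v_{1} ; sig = ⟨2 | 1⟩
  P={3,7}:  v_{3} + v_{7} = v_{2} + v_{4} + v_{9} ; sig = ⟨2 | 1 1 1⟩
  P={6,10}:  v_{6} + v_{10} = v_{4} + v_{8} + v_{9} ; sig = ⟨2 | 1 1 1⟩
  P={2,10}:  v_{2} + v_{10} = v_{1} + v_{4} + v_{5} + v_{9} ; sig = ⟨2 | 1 1 1 1⟩
  P={1,3}:  v_{1} + v_{3} = 2·v_{2} + v_{4} + v_{9} ; sig = ⟨2 | 1 1 2⟩
  P={3,10}:  v_{3} + v_{10} = v_{2} + 2·v_{4} + v_{5} + 2·v_{9} ; sig = ⟨2 | 1 1 2 2⟩
  P={5,6,7}:  v_{5} + v_{6} + v_{7} = v_{8} ; sig = ⟨3 | 1⟩
  P={1,5,6}:  v_{1} + v_{5} + v_{6} = v_{2} + v_{8} ; sig = ⟨3 | 1 1⟩
  P={1,8,10}:  v_{1} + v_{8} + v_{10} = v_{5} + 3·v_{7} ; sig = ⟨3 | 1 3⟩
  P={2,4,8,9}:  v_{2} + v_{4} + v_{8} + v_{9} = v_{7} ; sig = ⟨4 | 1⟩
  P={4,5,7,9}:  v_{4} + v_{5} + v_{7} + v_{9} = v_{10} ; sig = ⟨4 | 1⟩
  P={1,4,8,9}:  v_{1} + v_{4} + v_{8} + v_{9} = 2·v_{7} ; sig = ⟨4 | 2⟩
  P={2,4,5,6,9}:  v_{2} + v_{4} + v_{5} + v_{6} + v_{9} = 0 ; sig = ⟨5 | 0⟩

Signatures (|P|; sorted positive RHS coefficients), sorted:
    ⟨2 | 0⟩
    ⟨2 | 1⟩
    ⟨2 | 1 1 1⟩
    ⟨2 | 1 1 1⟩
    ⟨2 | 1 1 1 1⟩
    ⟨2 | 1 1 2⟩
    ⟨2 | 1 1 2 2⟩
    ⟨3 | 1⟩
    ⟨3 | 1 1⟩
    ⟨3 | 1 3⟩
    ⟨4 | 1⟩
    ⟨4 | 1⟩
    ⟨4 | 2⟩
    ⟨5 | 0⟩


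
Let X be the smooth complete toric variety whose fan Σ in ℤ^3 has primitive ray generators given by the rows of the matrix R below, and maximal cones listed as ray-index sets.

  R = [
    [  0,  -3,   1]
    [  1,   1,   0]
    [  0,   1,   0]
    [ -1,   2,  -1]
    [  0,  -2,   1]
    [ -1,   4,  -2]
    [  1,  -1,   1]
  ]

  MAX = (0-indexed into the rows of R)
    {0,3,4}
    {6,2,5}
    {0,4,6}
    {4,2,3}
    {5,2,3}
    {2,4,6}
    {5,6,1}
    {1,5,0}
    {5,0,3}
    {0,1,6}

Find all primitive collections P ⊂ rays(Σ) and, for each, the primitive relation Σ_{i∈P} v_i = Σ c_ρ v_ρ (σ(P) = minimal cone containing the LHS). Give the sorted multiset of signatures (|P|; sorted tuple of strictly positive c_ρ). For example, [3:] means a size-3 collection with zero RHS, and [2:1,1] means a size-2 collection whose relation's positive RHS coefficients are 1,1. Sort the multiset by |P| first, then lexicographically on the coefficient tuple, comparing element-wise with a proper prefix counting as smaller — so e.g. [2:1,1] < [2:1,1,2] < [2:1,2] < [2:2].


7 minimal non-faces of Δ(Σ) (on 7 rays):

  P={0,2}:  v_{0} + v_{2} = v_{4}  →  sig = [2:1]
  P={1,4}:  v_{1} + v_{4} = v_{6}  →  sig = [2:1]
  P={3,6}:  v_{3} + v_{6} = v_{2}  →  sig = [2:1]
  P={4,5}:  v_{4} + v_{5} = v_{3}  →  sig = [2:1]
  P={1,3}:  v_{1} + v_{3} = v_{5} + v_{6}  →  sig = [2:1,1]
  P={1,2}:  v_{1} + v_{2} = v_{5} + 2·v_{6}  →  sig = [2:1,2]
  P={0,5,6}:  v_{0} + v_{5} + v_{6} = 0  →  sig = [3:]

Hence PRS(X_Σ) =
    [2:1]
    [2:1]
    [2:1]
    [2:1]
    [2:1,1]
    [2:1,2]
    [3:]


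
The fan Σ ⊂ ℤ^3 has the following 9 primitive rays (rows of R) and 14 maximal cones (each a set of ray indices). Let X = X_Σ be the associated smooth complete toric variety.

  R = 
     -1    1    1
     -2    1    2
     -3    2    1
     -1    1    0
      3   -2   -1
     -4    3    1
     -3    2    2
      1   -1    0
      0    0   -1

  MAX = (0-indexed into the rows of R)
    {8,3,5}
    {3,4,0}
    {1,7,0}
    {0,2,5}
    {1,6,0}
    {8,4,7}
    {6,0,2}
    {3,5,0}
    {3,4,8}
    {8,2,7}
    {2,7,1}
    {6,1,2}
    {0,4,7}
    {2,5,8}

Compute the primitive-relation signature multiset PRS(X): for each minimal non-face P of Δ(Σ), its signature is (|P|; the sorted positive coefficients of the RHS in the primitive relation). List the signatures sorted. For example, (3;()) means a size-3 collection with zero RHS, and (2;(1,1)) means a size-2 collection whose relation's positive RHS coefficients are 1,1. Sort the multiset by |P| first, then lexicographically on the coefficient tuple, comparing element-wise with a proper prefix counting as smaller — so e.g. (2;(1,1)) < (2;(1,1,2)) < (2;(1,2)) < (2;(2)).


Δ(Σ) — 9 vertices, 17 min non-faces:

  {2,4}:  v_{2} + v_{4} = 0  →  sig = (2;())
  {3,7}:  v_{3} + v_{7} = 0  →  sig = (2;())
  {0,8}:  v_{0} + v_{8} = v_{3}  →  sig = (2;(1))
  {1,3}:  v_{1} + v_{3} = v_{6}  →  sig = (2;(1))
  {2,3}:  v_{2} + v_{3} = v_{5}  →  sig = (2;(1))
  {4,5}:  v_{4} + v_{5} = v_{3}  →  sig = (2;(1))
  {5,7}:  v_{5} + v_{7} = v_{2}  →  sig = (2;(1))
  {6,7}:  v_{6} + v_{7} = v_{1}  →  sig = (2;(1))
  {6,8}:  v_{6} + v_{8} = v_{2}  →  sig = (2;(1))
  {1,5}:  v_{1} + v_{5} = v_{2} + v_{6}  →  sig = (2;(1,1))
  {1,8}:  v_{1} + v_{8} = v_{2} + v_{7}  →  sig = (2;(1,1))
  {3,6}:  v_{3} + v_{6} = v_{0} + v_{2}  →  sig = (2;(1,1))
  {4,6}:  v_{4} + v_{6} = v_{0} + v_{7}  →  sig = (2;(1,1))
  {1,4}:  v_{1} + v_{4} = v_{0} + 2·v_{7}  →  sig = (2;(1,2))
  {5,6}:  v_{5} + v_{6} = v_{0} + 2·v_{2}  →  sig = (2;(1,2))
  {0,2,7}:  v_{0} + v_{2} + v_{7} = v_{6}  →  sig = (3;(1))
  {0,1,2}:  v_{0} + v_{1} + v_{2} = 2·v_{6}  →  sig = (3;(2))

Signatures (|P|; sorted positive RHS coefficients), sorted:
[(2;()), (2;()), (2;(1)), (2;(1)), (2;(1)), (2;(1)), (2;(1)), (2;(1)), (2;(1)), (2;(1,1)), (2;(1,1)), (2;(1,1)), (2;(1,1)), (2;(1,2)), (2;(1,2)), (3;(1)), (3;(2))]


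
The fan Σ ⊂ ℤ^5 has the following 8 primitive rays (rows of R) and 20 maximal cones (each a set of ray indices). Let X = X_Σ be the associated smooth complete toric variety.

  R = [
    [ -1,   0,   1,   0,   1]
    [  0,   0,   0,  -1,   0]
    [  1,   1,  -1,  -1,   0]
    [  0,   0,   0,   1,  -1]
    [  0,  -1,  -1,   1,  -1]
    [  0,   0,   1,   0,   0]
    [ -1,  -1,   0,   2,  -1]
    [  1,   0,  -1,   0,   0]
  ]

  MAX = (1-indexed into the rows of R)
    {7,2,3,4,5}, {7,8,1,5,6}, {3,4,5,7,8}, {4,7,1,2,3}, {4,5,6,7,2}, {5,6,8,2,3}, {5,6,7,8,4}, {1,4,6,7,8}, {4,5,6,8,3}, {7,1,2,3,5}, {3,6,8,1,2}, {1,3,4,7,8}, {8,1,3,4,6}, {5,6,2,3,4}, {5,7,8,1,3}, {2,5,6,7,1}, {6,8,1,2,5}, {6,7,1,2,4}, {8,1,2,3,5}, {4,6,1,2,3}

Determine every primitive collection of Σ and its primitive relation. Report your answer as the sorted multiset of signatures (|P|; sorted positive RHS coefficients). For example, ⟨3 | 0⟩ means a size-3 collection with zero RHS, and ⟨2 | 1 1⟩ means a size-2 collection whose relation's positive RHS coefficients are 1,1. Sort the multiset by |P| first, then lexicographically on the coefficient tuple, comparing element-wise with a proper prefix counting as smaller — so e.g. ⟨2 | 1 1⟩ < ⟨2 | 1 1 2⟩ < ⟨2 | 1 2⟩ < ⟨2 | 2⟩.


Σ has 5 primitive collections:

  P = {1,4,5}:  v_{1} + v_{4} + v_{5} = v_{7}  →  sig = ⟨3 | 1⟩
  P = {2,7,8}:  v_{2} + v_{7} + v_{8} = v_{5}  →  sig = ⟨3 | 1⟩
  P = {3,6,7}:  v_{3} + v_{6} + v_{7} = v_{4}  →  sig = ⟨3 | 1⟩
  P = {2,4,8}:  v_{2} + v_{4} + v_{8} = v_{3} + v_{5} + v_{6}  →  sig = ⟨3 | 1 1 1⟩
  P = {1,3,5,6}:  v_{1} + v_{3} + v_{5} + v_{6} = 0  →  sig = ⟨4 | 0⟩

so the primitive-relation signature multiset is
{ ⟨3 | 1⟩ ×3,  ⟨3 | 1 1 1⟩,  ⟨4 | 0⟩ }


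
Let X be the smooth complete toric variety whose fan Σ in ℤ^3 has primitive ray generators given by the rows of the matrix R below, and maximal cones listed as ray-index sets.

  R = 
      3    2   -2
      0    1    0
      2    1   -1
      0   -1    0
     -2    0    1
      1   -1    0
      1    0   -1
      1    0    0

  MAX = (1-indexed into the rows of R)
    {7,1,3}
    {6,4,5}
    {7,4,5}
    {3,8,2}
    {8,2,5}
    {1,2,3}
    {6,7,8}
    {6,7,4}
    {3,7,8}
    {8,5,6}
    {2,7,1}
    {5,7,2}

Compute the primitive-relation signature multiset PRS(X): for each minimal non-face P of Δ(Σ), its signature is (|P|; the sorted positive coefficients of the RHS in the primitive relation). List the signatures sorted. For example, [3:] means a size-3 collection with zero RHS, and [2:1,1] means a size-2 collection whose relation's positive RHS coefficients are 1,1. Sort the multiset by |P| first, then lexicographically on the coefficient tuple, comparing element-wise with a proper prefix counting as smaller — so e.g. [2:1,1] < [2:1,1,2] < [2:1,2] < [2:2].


14 collections generate NE(X_Σ); each relation:

  {2,4}:  v_{2} + v_{4} = 0  ⟹  sig = [2:]
  {2,6}:  v_{2} + v_{6} = v_{8}  ⟹  sig = [2:1]
  {3,5}:  v_{3} + v_{5} = v_{2}  ⟹  sig = [2:1]
  {4,8}:  v_{4} + v_{8} = v_{6}  ⟹  sig = [2:1]
  {1,4}:  v_{1} + v_{4} = v_{3} + v_{7}  ⟹  sig = [2:1,1]
  {3,4}:  v_{3} + v_{4} = v_{7} + v_{8}  ⟹  sig = [2:1,1]
  {1,6}:  v_{1} + v_{6} = v_{3} + v_{7} + v_{8}  ⟹  sig = [2:1,1,1]
  {1,5}:  v_{1} + v_{5} = 2·v_{2} + v_{7}  ⟹  sig = [2:1,2]
  {3,6}:  v_{3} + v_{6} = v_{7} + 2·v_{8}  ⟹  sig = [2:1,2]
  {1,8}:  v_{1} + v_{8} = 2·v_{3}  ⟹  sig = [2:2]
  {5,7,8}:  v_{5} + v_{7} + v_{8} = 0  ⟹  sig = [3:]
  {2,3,7}:  v_{2} + v_{3} + v_{7} = v_{1}  ⟹  sig = [3:1]
  {2,7,8}:  v_{2} + v_{7} + v_{8} = v_{3}  ⟹  sig = [3:1]
  {5,6,7}:  v_{5} + v_{6} + v_{7} = v_{4}  ⟹  sig = [3:1]

so the primitive-relation signature multiset is
    [2:]
    [2:1]
    [2:1]
    [2:1]
    [2:1,1]
    [2:1,1]
    [2:1,1,1]
    [2:1,2]
    [2:1,2]
    [2:2]
    [3:]
    [3:1]
    [3:1]
    [3:1]


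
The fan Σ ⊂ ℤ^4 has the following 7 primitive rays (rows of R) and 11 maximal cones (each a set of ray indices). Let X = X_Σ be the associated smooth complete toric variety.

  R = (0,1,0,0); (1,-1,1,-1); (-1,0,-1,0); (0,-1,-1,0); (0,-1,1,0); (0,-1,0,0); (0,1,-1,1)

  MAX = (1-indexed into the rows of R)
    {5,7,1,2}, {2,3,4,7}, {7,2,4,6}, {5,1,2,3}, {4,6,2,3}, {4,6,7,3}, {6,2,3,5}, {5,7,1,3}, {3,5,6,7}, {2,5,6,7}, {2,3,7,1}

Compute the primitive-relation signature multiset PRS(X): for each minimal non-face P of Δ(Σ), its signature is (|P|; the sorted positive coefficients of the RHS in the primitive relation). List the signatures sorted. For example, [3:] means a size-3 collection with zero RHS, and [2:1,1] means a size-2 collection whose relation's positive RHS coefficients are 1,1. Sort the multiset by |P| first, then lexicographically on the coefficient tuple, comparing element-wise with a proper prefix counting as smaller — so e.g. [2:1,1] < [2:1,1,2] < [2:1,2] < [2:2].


Δ(Σ) — 7 vertices, 5 min non-faces:

  P = {1,6}:  v_{1} + v_{6} = 0  so sig = [2:]
  P = {1,4}:  v_{1} + v_{4} = v_{2} + v_{3} + v_{7}  so sig = [2:1,1,1]
  P = {4,5}:  v_{4} + v_{5} = 2·v_{6}  so sig = [2:2]
  P = {2,3,5,7}:  v_{2} + v_{3} + v_{5} + v_{7} = v_{6}  so sig = [4:1]
  P = {2,3,6,7}:  v_{2} + v_{3} + v_{6} + v_{7} = v_{4}  so sig = [4:1]

Hence PRS(X_Σ) =
    [2:]
    [2:1,1,1]
    [2:2]
    [4:1]
    [4:1]


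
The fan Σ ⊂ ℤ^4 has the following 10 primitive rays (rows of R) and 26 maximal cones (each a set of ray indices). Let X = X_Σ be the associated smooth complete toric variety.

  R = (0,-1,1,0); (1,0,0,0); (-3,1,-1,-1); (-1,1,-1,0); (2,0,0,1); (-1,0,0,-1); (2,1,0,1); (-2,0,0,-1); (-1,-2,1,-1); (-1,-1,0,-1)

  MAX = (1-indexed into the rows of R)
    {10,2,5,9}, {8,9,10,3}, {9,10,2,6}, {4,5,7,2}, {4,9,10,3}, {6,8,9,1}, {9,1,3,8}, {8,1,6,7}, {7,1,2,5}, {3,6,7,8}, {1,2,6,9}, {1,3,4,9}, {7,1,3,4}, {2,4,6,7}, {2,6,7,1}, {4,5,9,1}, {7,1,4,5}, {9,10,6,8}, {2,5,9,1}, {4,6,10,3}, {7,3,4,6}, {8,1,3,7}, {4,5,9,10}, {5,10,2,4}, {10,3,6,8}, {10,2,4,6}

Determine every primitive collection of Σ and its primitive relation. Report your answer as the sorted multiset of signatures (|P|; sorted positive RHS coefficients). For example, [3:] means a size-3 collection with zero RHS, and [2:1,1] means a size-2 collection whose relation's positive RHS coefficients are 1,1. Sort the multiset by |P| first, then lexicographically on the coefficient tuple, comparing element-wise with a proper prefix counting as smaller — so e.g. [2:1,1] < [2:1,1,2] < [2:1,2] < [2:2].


Minimal non-faces — 15 found among 10 rays, 26 max cones:

  P={5,8}:  v_{5} + v_{8} = 0 — sig = [2:]
  P={1,10}:  v_{1} + v_{10} = v_{9} — sig = [2:1]
  P={2,8}:  v_{2} + v_{8} = v_{6} — sig = [2:1]
  P={3,5}:  v_{3} + v_{5} = v_{4} — sig = [2:1]
  P={4,8}:  v_{4} + v_{8} = v_{3} — sig = [2:1]
  P={5,6}:  v_{5} + v_{6} = v_{2} — sig = [2:1]
  P={7,10}:  v_{7} + v_{10} = v_{2} — sig = [2:1]
  P={2,3}:  v_{2} + v_{3} = v_{4} + v_{6} — sig = [2:1,1]
  P={7,9}:  v_{7} + v_{9} = v_{1} + v_{2} — sig = [2:1,1]
  P={1,2,4}:  v_{1} + v_{2} + v_{4} = 0 — sig = [3:]
  P={1,4,6}:  v_{1} + v_{4} + v_{6} = v_{8} — sig = [3:1]
  P={2,4,9}:  v_{2} + v_{4} + v_{9} = v_{10} — sig = [3:1]
  P={4,6,9}:  v_{4} + v_{6} + v_{9} = v_{8} + v_{10} — sig = [3:1,1]
  P={3,6,9}:  v_{3} + v_{6} + v_{9} = 2·v_{8} + v_{10} — sig = [3:1,2]
  P={1,3,6}:  v_{1} + v_{3} + v_{6} = 2·v_{8} — sig = [3:2]

Signatures (|P|; sorted positive RHS coefficients), sorted:
    |P|=2: 9 collections, coeffs (), (1), (1), (1), (1), (1), (1), (1,1), (1,1)
    |P|=3: 6 collections, coeffs (), (1), (1), (1,1), (1,2), (2)


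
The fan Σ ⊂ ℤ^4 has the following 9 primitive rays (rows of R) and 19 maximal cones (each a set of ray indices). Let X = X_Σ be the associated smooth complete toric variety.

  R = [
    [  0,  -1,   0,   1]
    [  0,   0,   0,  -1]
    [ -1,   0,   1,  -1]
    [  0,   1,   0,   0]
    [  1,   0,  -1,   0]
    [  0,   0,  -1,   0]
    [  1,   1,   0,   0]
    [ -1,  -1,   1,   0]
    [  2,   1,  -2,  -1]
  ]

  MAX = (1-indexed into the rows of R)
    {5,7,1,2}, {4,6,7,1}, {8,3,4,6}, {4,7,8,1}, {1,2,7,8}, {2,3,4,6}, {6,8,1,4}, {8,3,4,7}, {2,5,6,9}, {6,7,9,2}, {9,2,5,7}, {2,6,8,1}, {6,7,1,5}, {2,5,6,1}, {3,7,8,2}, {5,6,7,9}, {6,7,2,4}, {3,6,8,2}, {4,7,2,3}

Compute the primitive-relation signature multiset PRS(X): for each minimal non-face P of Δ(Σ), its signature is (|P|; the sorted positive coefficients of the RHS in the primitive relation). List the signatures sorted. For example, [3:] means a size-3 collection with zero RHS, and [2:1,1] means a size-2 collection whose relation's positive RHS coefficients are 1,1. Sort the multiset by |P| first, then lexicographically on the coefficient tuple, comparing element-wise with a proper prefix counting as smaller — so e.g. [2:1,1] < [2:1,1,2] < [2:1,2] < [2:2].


Minimal non-faces — 14 found among 9 rays, 19 max cones:

  {1,3}:  v_{1} + v_{3} = v_{8}  ⟹  sig = [2:1]
  {3,5}:  v_{3} + v_{5} = v_{2}  ⟹  sig = [2:1]
  {4,5}:  v_{4} + v_{5} = v_{6} + v_{7}  ⟹  sig = [2:1,1]
  {5,8}:  v_{5} + v_{8} = v_{1} + v_{2}  ⟹  sig = [2:1,1]
  {8,9}:  v_{8} + v_{9} = v_{2} + v_{5}  ⟹  sig = [2:1,1]
  {3,9}:  v_{3} + v_{9} = 2·v_{2} + v_{6} + v_{7}  ⟹  sig = [2:1,1,2]
  {4,9}:  v_{4} + v_{9} = v_{2} + 2·v_{6} + 2·v_{7}  ⟹  sig = [2:1,2,2]
  {1,9}:  v_{1} + v_{9} = 2·v_{5}  ⟹  sig = [2:2]
  {1,2,4}:  v_{1} + v_{2} + v_{4} = 0  ⟹  sig = [3:]
  {6,7,8}:  v_{6} + v_{7} + v_{8} = 0  ⟹  sig = [3:]
  {2,4,8}:  v_{2} + v_{4} + v_{8} = v_{3}  ⟹  sig = [3:1]
  {3,6,7}:  v_{3} + v_{6} + v_{7} = v_{2} + v_{4}  ⟹  sig = [3:1,1]
  {1,2,6,7}:  v_{1} + v_{2} + v_{6} + v_{7} = v_{5}  ⟹  sig = [4:1]
  {2,5,6,7}:  v_{2} + v_{5} + v_{6} + v_{7} = v_{9}  ⟹  sig = [4:1]

so the primitive-relation signature multiset is
    |P|=2: 8 collections, coeffs (1), (1), (1,1), (1,1), (1,1), (1,1,2), (1,2,2), (2)
    |P|=3: 4 collections, coeffs (), (), (1), (1,1)
    |P|=4: 2 collections, coeffs (1), (1)


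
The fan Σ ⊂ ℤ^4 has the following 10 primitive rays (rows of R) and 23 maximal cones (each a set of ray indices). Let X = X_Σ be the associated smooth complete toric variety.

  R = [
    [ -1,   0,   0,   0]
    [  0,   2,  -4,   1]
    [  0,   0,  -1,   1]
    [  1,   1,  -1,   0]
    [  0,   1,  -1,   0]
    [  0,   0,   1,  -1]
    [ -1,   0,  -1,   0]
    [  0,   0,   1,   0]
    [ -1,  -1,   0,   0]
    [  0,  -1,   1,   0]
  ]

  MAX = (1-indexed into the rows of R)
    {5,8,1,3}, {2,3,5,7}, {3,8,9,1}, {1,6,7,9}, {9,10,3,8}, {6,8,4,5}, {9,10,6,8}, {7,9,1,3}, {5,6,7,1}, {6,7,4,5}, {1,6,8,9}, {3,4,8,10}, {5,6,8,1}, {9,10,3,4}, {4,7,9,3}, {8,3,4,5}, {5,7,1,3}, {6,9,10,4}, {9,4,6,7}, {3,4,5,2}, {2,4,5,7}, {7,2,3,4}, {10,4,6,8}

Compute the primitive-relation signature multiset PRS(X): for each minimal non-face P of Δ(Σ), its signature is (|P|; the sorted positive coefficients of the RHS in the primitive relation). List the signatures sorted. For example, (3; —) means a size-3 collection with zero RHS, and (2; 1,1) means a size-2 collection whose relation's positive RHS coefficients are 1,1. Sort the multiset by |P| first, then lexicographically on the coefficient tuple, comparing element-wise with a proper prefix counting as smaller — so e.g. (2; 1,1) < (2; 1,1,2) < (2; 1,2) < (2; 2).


|primitive collections| = 14. Relations:

  {3,6}:  v_{3} + v_{6} = 0  →  sig = (2; —)
  {5,10}:  v_{5} + v_{10} = 0  →  sig = (2; —)
  {1,4}:  v_{1} + v_{4} = v_{5}  →  sig = (2; 1)
  {5,9}:  v_{5} + v_{9} = v_{7}  →  sig = (2; 1)
  {7,8}:  v_{7} + v_{8} = v_{1}  →  sig = (2; 1)
  {7,10}:  v_{7} + v_{10} = v_{9}  →  sig = (2; 1)
  {1,10}:  v_{1} + v_{10} = v_{8} + v_{9}  →  sig = (2; 1,1)
  {2,6}:  v_{2} + v_{6} = v_{4} + v_{5} + v_{7}  →  sig = (2; 1,1,1)
  {2,10}:  v_{2} + v_{10} = v_{3} + v_{4} + v_{7}  →  sig = (2; 1,1,1)
  {1,2}:  v_{1} + v_{2} = v_{3} + 2·v_{5} + v_{7}  →  sig = (2; 1,1,2)
  {2,9}:  v_{2} + v_{9} = v_{3} + v_{4} + 2·v_{7}  →  sig = (2; 1,1,2)
  {2,8}:  v_{2} + v_{8} = v_{3} + 2·v_{5}  →  sig = (2; 1,2)
  {4,8,9}:  v_{4} + v_{8} + v_{9} = 0  →  sig = (3; —)
  {3,4,5,7}:  v_{3} + v_{4} + v_{5} + v_{7} = v_{2}  →  sig = (4; 1)

so the primitive-relation signature multiset is
[(2; —), (2; —), (2; 1), (2; 1), (2; 1), (2; 1), (2; 1,1), (2; 1,1,1), (2; 1,1,1), (2; 1,1,2), (2; 1,1,2), (2; 1,2), (3; —), (4; 1)]
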